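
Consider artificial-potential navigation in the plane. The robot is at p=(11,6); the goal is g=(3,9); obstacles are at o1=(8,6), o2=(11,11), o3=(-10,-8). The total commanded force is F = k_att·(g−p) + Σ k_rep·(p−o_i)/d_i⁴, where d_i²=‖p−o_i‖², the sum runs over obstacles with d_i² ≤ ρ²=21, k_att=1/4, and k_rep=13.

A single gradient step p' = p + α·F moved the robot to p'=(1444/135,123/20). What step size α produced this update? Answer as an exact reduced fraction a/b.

α = 1/5

F_att = 1/4·(g−p) = 1/4·(-8,3) = (-2.0000,0.7500)
o1: d²=9 ≤ ρ²=21; F_rep = 13·(3,0)/9² = (0.4815,0.0000)
o2: d²=25 > ρ²=21 → inactive
o3: d²=637 > ρ²=21 → inactive
F = F_att + ΣF_rep = (-1.5185,0.7500)
Δp = p'−p = (-0.3037,0.1500); α = Δx/Fx = (-41/135) / (-41/27) = 1/5
check: Δy/Fy = (3/20) / (3/4) = 1/5 ✓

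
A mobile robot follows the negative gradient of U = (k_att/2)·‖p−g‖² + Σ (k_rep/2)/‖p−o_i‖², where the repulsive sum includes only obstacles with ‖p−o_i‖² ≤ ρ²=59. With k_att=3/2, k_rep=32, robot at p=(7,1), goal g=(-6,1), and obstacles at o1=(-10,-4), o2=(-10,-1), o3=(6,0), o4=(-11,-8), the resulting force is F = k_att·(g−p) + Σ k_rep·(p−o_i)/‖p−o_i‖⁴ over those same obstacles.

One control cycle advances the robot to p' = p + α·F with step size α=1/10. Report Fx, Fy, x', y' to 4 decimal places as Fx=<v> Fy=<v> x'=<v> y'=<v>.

Fx=-11.5000 Fy=8.0000 x'=5.8500 y'=1.8000

F_att = 3/2·(g−p) = 3/2·(-13,0) = (-19.5000,0.0000)
o1: d²=314 > ρ²=59 → inactive
o2: d²=293 > ρ²=59 → inactive
o3: d²=2 ≤ ρ²=59; F_rep = 32·(1,1)/2² = (8.0000,8.0000)
o4: d²=405 > ρ²=59 → inactive
F = F_att + ΣF_rep = (-11.5000,8.0000)
p' = p + 1/10·F = (5.8500,1.8000)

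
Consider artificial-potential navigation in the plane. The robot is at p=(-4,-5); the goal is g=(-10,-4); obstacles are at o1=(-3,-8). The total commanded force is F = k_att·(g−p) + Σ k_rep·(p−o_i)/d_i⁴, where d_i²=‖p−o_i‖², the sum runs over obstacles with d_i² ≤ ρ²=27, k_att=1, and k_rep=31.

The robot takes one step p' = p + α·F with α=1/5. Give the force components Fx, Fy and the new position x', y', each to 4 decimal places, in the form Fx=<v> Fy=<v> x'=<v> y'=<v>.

Fx=-6.3100 Fy=1.9300 x'=-5.2620 y'=-4.6140

F_att = 1·(g−p) = 1·(-6,1) = (-6.0000,1.0000)
o1: d²=10 ≤ ρ²=27; F_rep = 31·(-1,3)/10² = (-0.3100,0.9300)
F = F_att + ΣF_rep = (-6.3100,1.9300)
p' = p + 1/5·F = (-5.2620,-4.6140)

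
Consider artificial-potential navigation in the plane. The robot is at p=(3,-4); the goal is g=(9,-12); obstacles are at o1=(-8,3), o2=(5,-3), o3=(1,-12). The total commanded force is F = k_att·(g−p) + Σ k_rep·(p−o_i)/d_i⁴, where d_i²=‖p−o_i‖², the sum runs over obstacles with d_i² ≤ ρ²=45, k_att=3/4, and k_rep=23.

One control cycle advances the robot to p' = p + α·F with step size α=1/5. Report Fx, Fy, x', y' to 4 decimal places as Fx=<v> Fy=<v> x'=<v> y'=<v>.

Fx=2.6600 Fy=-6.9200 x'=3.5320 y'=-5.3840

F_att = 3/4·(g−p) = 3/4·(6,-8) = (4.5000,-6.0000)
o1: d²=170 > ρ²=45 → inactive
o2: d²=5 ≤ ρ²=45; F_rep = 23·(-2,-1)/5² = (-1.8400,-0.9200)
o3: d²=68 > ρ²=45 → inactive
F = F_att + ΣF_rep = (2.6600,-6.9200)
p' = p + 1/5·F = (3.5320,-5.3840)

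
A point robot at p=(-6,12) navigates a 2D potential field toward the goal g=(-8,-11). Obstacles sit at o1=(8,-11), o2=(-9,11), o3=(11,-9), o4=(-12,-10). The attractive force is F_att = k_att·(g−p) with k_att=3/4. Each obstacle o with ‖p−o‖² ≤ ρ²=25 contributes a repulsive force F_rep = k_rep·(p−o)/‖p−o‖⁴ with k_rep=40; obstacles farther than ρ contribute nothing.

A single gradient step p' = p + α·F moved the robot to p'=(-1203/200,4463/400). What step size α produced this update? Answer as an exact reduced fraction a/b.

α = 1/20

F_att = 3/4·(g−p) = 3/4·(-2,-23) = (-1.5000,-17.2500)
o1: d²=725 > ρ²=25 → inactive
o2: d²=10 ≤ ρ²=25; F_rep = 40·(3,1)/10² = (1.2000,0.4000)
o3: d²=730 > ρ²=25 → inactive
o4: d²=520 > ρ²=25 → inactive
F = F_att + ΣF_rep = (-0.3000,-16.8500)
Δp = p'−p = (-0.0150,-0.8425); α = Δx/Fx = (-3/200) / (-3/10) = 1/20
check: Δy/Fy = (-337/400) / (-337/20) = 1/20 ✓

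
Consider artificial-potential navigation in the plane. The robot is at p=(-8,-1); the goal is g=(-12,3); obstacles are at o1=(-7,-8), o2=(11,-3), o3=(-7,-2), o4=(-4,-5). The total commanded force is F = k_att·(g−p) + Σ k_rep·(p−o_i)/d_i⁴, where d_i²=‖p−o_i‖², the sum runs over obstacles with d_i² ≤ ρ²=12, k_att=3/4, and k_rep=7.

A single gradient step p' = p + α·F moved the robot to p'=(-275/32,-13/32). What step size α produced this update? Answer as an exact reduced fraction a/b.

F_att = 3/4·(g−p) = 3/4·(-4,4) = (-3.0000,3.0000)
o1: d²=50 > ρ²=12 → inactive
o2: d²=365 > ρ²=12 → inactive
o3: d²=2 ≤ ρ²=12; F_rep = 7·(-1,1)/2² = (-1.7500,1.7500)
o4: d²=32 > ρ²=12 → inactive
F = F_att + ΣF_rep = (-4.7500,4.7500)
Δp = p'−p = (-0.5938,0.5938); α = Δx/Fx = (-19/32) / (-19/4) = 1/8
check: Δy/Fy = (19/32) / (19/4) = 1/8 ✓

α = 1/8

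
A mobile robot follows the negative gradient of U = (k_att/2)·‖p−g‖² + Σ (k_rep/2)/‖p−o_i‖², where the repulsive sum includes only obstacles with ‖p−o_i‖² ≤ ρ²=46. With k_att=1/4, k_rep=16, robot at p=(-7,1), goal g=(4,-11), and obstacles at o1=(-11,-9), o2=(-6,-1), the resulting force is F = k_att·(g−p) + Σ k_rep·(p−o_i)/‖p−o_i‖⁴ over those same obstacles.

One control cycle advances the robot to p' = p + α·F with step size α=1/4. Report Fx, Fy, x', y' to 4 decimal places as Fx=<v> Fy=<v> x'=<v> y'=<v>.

Fx=2.1100 Fy=-1.7200 x'=-6.4725 y'=0.5700

F_att = 1/4·(g−p) = 1/4·(11,-12) = (2.7500,-3.0000)
o1: d²=116 > ρ²=46 → inactive
o2: d²=5 ≤ ρ²=46; F_rep = 16·(-1,2)/5² = (-0.6400,1.2800)
F = F_att + ΣF_rep = (2.1100,-1.7200)
p' = p + 1/4·F = (-6.4725,0.5700)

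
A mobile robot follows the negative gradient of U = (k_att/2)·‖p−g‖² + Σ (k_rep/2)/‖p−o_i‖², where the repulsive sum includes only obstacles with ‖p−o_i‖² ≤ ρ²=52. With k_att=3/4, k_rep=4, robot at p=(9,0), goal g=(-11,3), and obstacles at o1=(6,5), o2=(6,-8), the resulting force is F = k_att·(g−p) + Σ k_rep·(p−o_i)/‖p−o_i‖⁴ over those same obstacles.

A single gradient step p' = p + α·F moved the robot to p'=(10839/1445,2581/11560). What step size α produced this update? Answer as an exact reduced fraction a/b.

F_att = 3/4·(g−p) = 3/4·(-20,3) = (-15.0000,2.2500)
o1: d²=34 ≤ ρ²=52; F_rep = 4·(3,-5)/34² = (0.0104,-0.0173)
o2: d²=73 > ρ²=52 → inactive
F = F_att + ΣF_rep = (-14.9896,2.2327)
Δp = p'−p = (-1.4990,0.2233); α = Δx/Fx = (-2166/1445) / (-4332/289) = 1/10
check: Δy/Fy = (2581/11560) / (2581/1156) = 1/10 ✓

α = 1/10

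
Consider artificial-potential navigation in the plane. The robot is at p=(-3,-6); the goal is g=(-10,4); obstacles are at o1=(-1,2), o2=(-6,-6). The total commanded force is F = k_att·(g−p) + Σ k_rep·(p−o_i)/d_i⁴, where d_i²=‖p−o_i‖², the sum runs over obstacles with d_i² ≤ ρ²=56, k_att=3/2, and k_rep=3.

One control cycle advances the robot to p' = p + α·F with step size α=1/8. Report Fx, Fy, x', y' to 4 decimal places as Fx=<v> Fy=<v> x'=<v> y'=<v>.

Fx=-10.3889 Fy=15.0000 x'=-4.2986 y'=-4.1250

F_att = 3/2·(g−p) = 3/2·(-7,10) = (-10.5000,15.0000)
o1: d²=68 > ρ²=56 → inactive
o2: d²=9 ≤ ρ²=56; F_rep = 3·(3,0)/9² = (0.1111,0.0000)
F = F_att + ΣF_rep = (-10.3889,15.0000)
p' = p + 1/8·F = (-4.2986,-4.1250)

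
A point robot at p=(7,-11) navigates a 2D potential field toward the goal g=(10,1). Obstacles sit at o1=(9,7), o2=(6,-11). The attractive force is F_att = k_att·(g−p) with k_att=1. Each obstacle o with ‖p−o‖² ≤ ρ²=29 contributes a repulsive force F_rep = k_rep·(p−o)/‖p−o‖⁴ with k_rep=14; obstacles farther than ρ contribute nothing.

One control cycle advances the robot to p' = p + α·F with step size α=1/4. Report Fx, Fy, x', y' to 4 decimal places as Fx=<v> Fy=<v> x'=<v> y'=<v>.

Fx=17.0000 Fy=12.0000 x'=11.2500 y'=-8.0000

F_att = 1·(g−p) = 1·(3,12) = (3.0000,12.0000)
o1: d²=328 > ρ²=29 → inactive
o2: d²=1 ≤ ρ²=29; F_rep = 14·(1,0)/1² = (14.0000,0.0000)
F = F_att + ΣF_rep = (17.0000,12.0000)
p' = p + 1/4·F = (11.2500,-8.0000)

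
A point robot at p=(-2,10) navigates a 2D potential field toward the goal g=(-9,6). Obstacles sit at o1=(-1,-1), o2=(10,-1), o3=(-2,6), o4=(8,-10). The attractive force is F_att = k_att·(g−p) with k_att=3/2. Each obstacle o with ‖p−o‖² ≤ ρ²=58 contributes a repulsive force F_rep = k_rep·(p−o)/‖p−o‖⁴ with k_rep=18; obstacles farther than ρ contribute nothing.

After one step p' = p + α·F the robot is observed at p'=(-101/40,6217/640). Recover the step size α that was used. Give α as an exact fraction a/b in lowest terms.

α = 1/20

F_att = 3/2·(g−p) = 3/2·(-7,-4) = (-10.5000,-6.0000)
o1: d²=122 > ρ²=58 → inactive
o2: d²=265 > ρ²=58 → inactive
o3: d²=16 ≤ ρ²=58; F_rep = 18·(0,4)/16² = (0.0000,0.2812)
o4: d²=500 > ρ²=58 → inactive
F = F_att + ΣF_rep = (-10.5000,-5.7188)
Δp = p'−p = (-0.5250,-0.2859); α = Δx/Fx = (-21/40) / (-21/2) = 1/20
check: Δy/Fy = (-183/640) / (-183/32) = 1/20 ✓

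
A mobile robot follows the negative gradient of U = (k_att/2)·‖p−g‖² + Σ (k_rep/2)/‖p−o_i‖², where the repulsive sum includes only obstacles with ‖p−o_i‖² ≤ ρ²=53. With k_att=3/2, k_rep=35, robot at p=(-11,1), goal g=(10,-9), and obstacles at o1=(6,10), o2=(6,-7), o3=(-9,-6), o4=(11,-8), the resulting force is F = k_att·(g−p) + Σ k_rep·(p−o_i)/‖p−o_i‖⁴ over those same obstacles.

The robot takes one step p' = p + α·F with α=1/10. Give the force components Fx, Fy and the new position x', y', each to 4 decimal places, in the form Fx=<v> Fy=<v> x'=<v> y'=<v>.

Fx=31.4751 Fy=-14.9128 x'=-7.8525 y'=-0.4913

F_att = 3/2·(g−p) = 3/2·(21,-10) = (31.5000,-15.0000)
o1: d²=370 > ρ²=53 → inactive
o2: d²=353 > ρ²=53 → inactive
o3: d²=53 ≤ ρ²=53; F_rep = 35·(-2,7)/53² = (-0.0249,0.0872)
o4: d²=565 > ρ²=53 → inactive
F = F_att + ΣF_rep = (31.4751,-14.9128)
p' = p + 1/10·F = (-7.8525,-0.4913)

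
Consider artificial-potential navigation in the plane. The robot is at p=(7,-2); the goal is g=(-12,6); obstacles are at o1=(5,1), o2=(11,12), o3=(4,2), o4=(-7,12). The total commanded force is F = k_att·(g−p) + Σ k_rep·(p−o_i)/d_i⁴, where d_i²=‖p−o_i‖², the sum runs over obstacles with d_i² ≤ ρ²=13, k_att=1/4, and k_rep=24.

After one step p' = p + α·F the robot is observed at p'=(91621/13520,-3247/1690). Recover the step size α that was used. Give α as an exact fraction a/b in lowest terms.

α = 1/20

F_att = 1/4·(g−p) = 1/4·(-19,8) = (-4.7500,2.0000)
o1: d²=13 ≤ ρ²=13; F_rep = 24·(2,-3)/13² = (0.2840,-0.4260)
o2: d²=212 > ρ²=13 → inactive
o3: d²=25 > ρ²=13 → inactive
o4: d²=392 > ρ²=13 → inactive
F = F_att + ΣF_rep = (-4.4660,1.5740)
Δp = p'−p = (-0.2233,0.0787); α = Δx/Fx = (-3019/13520) / (-3019/676) = 1/20
check: Δy/Fy = (133/1690) / (266/169) = 1/20 ✓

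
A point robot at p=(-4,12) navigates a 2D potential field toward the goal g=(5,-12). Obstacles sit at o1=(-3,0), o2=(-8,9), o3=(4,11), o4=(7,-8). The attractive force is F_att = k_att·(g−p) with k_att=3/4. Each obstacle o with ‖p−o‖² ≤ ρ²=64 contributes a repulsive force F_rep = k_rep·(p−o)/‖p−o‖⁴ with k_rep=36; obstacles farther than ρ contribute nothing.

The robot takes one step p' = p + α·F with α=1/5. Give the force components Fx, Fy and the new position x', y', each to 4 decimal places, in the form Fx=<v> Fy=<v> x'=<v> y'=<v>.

F_att = 3/4·(g−p) = 3/4·(9,-24) = (6.7500,-18.0000)
o1: d²=145 > ρ²=64 → inactive
o2: d²=25 ≤ ρ²=64; F_rep = 36·(4,3)/25² = (0.2304,0.1728)
o3: d²=65 > ρ²=64 → inactive
o4: d²=521 > ρ²=64 → inactive
F = F_att + ΣF_rep = (6.9804,-17.8272)
p' = p + 1/5·F = (-2.6039,8.4346)

Fx=6.9804 Fy=-17.8272 x'=-2.6039 y'=8.4346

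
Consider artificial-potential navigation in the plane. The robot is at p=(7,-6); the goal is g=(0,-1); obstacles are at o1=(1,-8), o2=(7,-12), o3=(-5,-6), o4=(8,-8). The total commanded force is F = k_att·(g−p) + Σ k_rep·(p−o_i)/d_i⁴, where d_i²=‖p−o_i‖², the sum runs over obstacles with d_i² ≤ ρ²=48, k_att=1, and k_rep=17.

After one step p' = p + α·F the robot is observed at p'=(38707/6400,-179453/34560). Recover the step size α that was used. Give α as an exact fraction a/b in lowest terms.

F_att = 1·(g−p) = 1·(-7,5) = (-7.0000,5.0000)
o1: d²=40 ≤ ρ²=48; F_rep = 17·(6,2)/40² = (0.0638,0.0213)
o2: d²=36 ≤ ρ²=48; F_rep = 17·(0,6)/36² = (0.0000,0.0787)
o3: d²=144 > ρ²=48 → inactive
o4: d²=5 ≤ ρ²=48; F_rep = 17·(-1,2)/5² = (-0.6800,1.3600)
F = F_att + ΣF_rep = (-7.6162,6.4600)
Δp = p'−p = (-0.9520,0.8075); α = Δx/Fx = (-6093/6400) / (-6093/800) = 1/8
check: Δy/Fy = (27907/34560) / (27907/4320) = 1/8 ✓

α = 1/8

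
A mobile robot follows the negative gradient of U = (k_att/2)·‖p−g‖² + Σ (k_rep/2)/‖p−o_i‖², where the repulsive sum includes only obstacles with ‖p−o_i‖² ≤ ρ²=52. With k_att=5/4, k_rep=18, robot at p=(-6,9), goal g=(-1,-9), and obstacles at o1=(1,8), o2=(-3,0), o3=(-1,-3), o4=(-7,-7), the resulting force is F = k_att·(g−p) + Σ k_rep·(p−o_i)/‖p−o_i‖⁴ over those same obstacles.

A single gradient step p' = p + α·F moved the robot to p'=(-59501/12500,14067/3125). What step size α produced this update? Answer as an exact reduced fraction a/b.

α = 1/5

F_att = 5/4·(g−p) = 5/4·(5,-18) = (6.2500,-22.5000)
o1: d²=50 ≤ ρ²=52; F_rep = 18·(-7,1)/50² = (-0.0504,0.0072)
o2: d²=90 > ρ²=52 → inactive
o3: d²=169 > ρ²=52 → inactive
o4: d²=257 > ρ²=52 → inactive
F = F_att + ΣF_rep = (6.1996,-22.4928)
Δp = p'−p = (1.2399,-4.4986); α = Δx/Fx = (15499/12500) / (15499/2500) = 1/5
check: Δy/Fy = (-14058/3125) / (-14058/625) = 1/5 ✓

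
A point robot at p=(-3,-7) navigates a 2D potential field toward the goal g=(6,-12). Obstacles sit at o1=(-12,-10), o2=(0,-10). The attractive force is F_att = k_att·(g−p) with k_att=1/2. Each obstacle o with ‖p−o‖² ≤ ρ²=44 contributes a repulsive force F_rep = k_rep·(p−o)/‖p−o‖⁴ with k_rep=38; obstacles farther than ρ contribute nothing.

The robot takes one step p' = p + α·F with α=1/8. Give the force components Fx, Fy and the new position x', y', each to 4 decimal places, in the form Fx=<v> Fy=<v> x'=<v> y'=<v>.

Fx=4.1481 Fy=-2.1481 x'=-2.4815 y'=-7.2685

F_att = 1/2·(g−p) = 1/2·(9,-5) = (4.5000,-2.5000)
o1: d²=90 > ρ²=44 → inactive
o2: d²=18 ≤ ρ²=44; F_rep = 38·(-3,3)/18² = (-0.3519,0.3519)
F = F_att + ΣF_rep = (4.1481,-2.1481)
p' = p + 1/8·F = (-2.4815,-7.2685)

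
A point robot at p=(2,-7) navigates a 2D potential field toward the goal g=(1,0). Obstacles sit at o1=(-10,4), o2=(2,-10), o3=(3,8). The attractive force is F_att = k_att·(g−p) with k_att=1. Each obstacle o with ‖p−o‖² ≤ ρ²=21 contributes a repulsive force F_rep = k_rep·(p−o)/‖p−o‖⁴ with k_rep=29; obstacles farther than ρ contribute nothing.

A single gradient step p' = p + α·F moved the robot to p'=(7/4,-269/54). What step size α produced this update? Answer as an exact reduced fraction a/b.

F_att = 1·(g−p) = 1·(-1,7) = (-1.0000,7.0000)
o1: d²=265 > ρ²=21 → inactive
o2: d²=9 ≤ ρ²=21; F_rep = 29·(0,3)/9² = (0.0000,1.0741)
o3: d²=226 > ρ²=21 → inactive
F = F_att + ΣF_rep = (-1.0000,8.0741)
Δp = p'−p = (-0.2500,2.0185); α = Δx/Fx = (-1/4) / (-1) = 1/4
check: Δy/Fy = (109/54) / (218/27) = 1/4 ✓

α = 1/4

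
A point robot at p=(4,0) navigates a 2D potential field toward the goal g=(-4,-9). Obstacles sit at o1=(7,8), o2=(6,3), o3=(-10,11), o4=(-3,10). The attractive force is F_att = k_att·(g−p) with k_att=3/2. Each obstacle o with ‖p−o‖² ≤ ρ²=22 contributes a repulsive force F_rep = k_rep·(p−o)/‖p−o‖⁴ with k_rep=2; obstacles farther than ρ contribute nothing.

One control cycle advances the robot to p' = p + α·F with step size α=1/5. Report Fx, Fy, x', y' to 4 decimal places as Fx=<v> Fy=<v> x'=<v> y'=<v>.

Fx=-12.0237 Fy=-13.5355 x'=1.5953 y'=-2.7071

F_att = 3/2·(g−p) = 3/2·(-8,-9) = (-12.0000,-13.5000)
o1: d²=73 > ρ²=22 → inactive
o2: d²=13 ≤ ρ²=22; F_rep = 2·(-2,-3)/13² = (-0.0237,-0.0355)
o3: d²=317 > ρ²=22 → inactive
o4: d²=149 > ρ²=22 → inactive
F = F_att + ΣF_rep = (-12.0237,-13.5355)
p' = p + 1/5·F = (1.5953,-2.7071)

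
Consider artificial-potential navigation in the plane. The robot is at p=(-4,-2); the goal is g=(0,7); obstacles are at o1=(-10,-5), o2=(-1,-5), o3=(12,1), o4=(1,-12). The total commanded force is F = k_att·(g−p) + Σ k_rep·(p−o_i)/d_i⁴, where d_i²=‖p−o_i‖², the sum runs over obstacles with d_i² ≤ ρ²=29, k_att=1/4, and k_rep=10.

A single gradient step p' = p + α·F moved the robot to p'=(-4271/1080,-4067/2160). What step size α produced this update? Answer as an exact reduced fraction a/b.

α = 1/20

F_att = 1/4·(g−p) = 1/4·(4,9) = (1.0000,2.2500)
o1: d²=45 > ρ²=29 → inactive
o2: d²=18 ≤ ρ²=29; F_rep = 10·(-3,3)/18² = (-0.0926,0.0926)
o3: d²=265 > ρ²=29 → inactive
o4: d²=125 > ρ²=29 → inactive
F = F_att + ΣF_rep = (0.9074,2.3426)
Δp = p'−p = (0.0454,0.1171); α = Δx/Fx = (49/1080) / (49/54) = 1/20
check: Δy/Fy = (253/2160) / (253/108) = 1/20 ✓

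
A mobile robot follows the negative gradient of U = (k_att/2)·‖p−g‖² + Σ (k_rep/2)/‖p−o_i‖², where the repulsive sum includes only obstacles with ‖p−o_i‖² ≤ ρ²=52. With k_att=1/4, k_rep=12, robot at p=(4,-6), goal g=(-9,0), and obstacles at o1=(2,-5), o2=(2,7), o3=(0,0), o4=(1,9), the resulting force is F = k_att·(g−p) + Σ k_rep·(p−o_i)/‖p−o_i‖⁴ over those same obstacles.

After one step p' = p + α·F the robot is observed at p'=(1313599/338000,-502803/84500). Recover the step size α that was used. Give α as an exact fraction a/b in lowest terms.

F_att = 1/4·(g−p) = 1/4·(-13,6) = (-3.2500,1.5000)
o1: d²=5 ≤ ρ²=52; F_rep = 12·(2,-1)/5² = (0.9600,-0.4800)
o2: d²=173 > ρ²=52 → inactive
o3: d²=52 ≤ ρ²=52; F_rep = 12·(4,-6)/52² = (0.0178,-0.0266)
o4: d²=234 > ρ²=52 → inactive
F = F_att + ΣF_rep = (-2.2722,0.9934)
Δp = p'−p = (-0.1136,0.0497); α = Δx/Fx = (-38401/338000) / (-38401/16900) = 1/20
check: Δy/Fy = (4197/84500) / (4197/4225) = 1/20 ✓

α = 1/20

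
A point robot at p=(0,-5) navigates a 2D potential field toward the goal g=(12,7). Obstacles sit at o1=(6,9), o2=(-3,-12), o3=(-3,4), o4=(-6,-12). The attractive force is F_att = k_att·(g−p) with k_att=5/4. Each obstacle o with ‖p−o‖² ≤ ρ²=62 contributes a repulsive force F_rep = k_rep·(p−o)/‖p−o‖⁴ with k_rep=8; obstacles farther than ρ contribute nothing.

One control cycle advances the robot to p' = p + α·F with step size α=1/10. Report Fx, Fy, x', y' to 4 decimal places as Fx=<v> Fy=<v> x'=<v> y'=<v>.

F_att = 5/4·(g−p) = 5/4·(12,12) = (15.0000,15.0000)
o1: d²=232 > ρ²=62 → inactive
o2: d²=58 ≤ ρ²=62; F_rep = 8·(3,7)/58² = (0.0071,0.0166)
o3: d²=90 > ρ²=62 → inactive
o4: d²=85 > ρ²=62 → inactive
F = F_att + ΣF_rep = (15.0071,15.0166)
p' = p + 1/10·F = (1.5007,-3.4983)

Fx=15.0071 Fy=15.0166 x'=1.5007 y'=-3.4983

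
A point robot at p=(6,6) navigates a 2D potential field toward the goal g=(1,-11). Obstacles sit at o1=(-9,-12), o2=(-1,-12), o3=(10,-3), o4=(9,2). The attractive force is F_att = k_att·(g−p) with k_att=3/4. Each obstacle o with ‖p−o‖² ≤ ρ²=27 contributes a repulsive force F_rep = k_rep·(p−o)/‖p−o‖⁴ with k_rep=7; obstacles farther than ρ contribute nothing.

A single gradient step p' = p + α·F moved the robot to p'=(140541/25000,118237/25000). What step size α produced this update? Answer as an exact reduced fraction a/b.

F_att = 3/4·(g−p) = 3/4·(-5,-17) = (-3.7500,-12.7500)
o1: d²=549 > ρ²=27 → inactive
o2: d²=373 > ρ²=27 → inactive
o3: d²=97 > ρ²=27 → inactive
o4: d²=25 ≤ ρ²=27; F_rep = 7·(-3,4)/25² = (-0.0336,0.0448)
F = F_att + ΣF_rep = (-3.7836,-12.7052)
Δp = p'−p = (-0.3784,-1.2705); α = Δx/Fx = (-9459/25000) / (-9459/2500) = 1/10
check: Δy/Fy = (-31763/25000) / (-31763/2500) = 1/10 ✓

α = 1/10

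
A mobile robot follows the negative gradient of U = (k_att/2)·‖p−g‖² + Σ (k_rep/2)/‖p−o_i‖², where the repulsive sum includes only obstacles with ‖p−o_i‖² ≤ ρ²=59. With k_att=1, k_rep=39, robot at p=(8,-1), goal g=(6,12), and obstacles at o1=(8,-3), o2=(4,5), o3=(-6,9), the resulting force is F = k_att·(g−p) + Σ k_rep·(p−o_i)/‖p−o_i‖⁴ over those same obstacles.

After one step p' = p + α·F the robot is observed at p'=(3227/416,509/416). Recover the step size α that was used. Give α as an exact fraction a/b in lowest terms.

F_att = 1·(g−p) = 1·(-2,13) = (-2.0000,13.0000)
o1: d²=4 ≤ ρ²=59; F_rep = 39·(0,2)/4² = (0.0000,4.8750)
o2: d²=52 ≤ ρ²=59; F_rep = 39·(4,-6)/52² = (0.0577,-0.0865)
o3: d²=296 > ρ²=59 → inactive
F = F_att + ΣF_rep = (-1.9423,17.7885)
Δp = p'−p = (-0.2428,2.2236); α = Δx/Fx = (-101/416) / (-101/52) = 1/8
check: Δy/Fy = (925/416) / (925/52) = 1/8 ✓

α = 1/8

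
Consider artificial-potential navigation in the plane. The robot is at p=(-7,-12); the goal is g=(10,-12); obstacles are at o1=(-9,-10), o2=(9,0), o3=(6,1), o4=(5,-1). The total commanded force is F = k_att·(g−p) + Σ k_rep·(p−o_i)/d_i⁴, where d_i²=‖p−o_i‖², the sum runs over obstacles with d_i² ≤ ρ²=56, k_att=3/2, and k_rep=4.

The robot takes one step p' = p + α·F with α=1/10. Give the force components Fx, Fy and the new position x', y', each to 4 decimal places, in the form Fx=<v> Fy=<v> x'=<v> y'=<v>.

F_att = 3/2·(g−p) = 3/2·(17,0) = (25.5000,0.0000)
o1: d²=8 ≤ ρ²=56; F_rep = 4·(2,-2)/8² = (0.1250,-0.1250)
o2: d²=400 > ρ²=56 → inactive
o3: d²=338 > ρ²=56 → inactive
o4: d²=265 > ρ²=56 → inactive
F = F_att + ΣF_rep = (25.6250,-0.1250)
p' = p + 1/10·F = (-4.4375,-12.0125)

Fx=25.6250 Fy=-0.1250 x'=-4.4375 y'=-12.0125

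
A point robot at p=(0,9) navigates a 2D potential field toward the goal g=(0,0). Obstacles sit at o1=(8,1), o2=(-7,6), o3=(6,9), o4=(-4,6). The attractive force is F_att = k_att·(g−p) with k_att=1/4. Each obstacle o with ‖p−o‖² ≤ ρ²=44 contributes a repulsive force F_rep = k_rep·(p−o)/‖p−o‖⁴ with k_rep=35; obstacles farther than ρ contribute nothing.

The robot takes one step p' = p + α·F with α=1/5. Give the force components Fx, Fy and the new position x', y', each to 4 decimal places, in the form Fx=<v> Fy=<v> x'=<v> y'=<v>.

Fx=0.0620 Fy=-2.0820 x'=0.0124 y'=8.5836

F_att = 1/4·(g−p) = 1/4·(0,-9) = (0.0000,-2.2500)
o1: d²=128 > ρ²=44 → inactive
o2: d²=58 > ρ²=44 → inactive
o3: d²=36 ≤ ρ²=44; F_rep = 35·(-6,0)/36² = (-0.1620,0.0000)
o4: d²=25 ≤ ρ²=44; F_rep = 35·(4,3)/25² = (0.2240,0.1680)
F = F_att + ΣF_rep = (0.0620,-2.0820)
p' = p + 1/5·F = (0.0124,8.5836)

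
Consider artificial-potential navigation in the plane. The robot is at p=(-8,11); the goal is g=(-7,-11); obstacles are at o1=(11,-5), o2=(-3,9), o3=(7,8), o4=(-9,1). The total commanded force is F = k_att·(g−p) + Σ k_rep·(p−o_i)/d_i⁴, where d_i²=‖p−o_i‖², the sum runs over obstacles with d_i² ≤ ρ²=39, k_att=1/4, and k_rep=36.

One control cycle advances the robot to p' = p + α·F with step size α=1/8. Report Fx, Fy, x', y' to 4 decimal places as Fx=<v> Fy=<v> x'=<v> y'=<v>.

Fx=0.0360 Fy=-5.4144 x'=-7.9955 y'=10.3232

F_att = 1/4·(g−p) = 1/4·(1,-22) = (0.2500,-5.5000)
o1: d²=617 > ρ²=39 → inactive
o2: d²=29 ≤ ρ²=39; F_rep = 36·(-5,2)/29² = (-0.2140,0.0856)
o3: d²=234 > ρ²=39 → inactive
o4: d²=101 > ρ²=39 → inactive
F = F_att + ΣF_rep = (0.0360,-5.4144)
p' = p + 1/8·F = (-7.9955,10.3232)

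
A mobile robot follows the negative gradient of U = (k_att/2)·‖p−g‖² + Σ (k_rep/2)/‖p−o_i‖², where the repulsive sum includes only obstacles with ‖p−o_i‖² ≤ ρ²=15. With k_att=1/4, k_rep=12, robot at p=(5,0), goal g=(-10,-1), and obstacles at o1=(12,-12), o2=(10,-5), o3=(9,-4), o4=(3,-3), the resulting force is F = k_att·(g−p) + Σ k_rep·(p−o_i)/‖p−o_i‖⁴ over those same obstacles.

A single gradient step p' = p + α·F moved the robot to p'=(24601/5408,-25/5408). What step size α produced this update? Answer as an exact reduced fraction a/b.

α = 1/8

F_att = 1/4·(g−p) = 1/4·(-15,-1) = (-3.7500,-0.2500)
o1: d²=193 > ρ²=15 → inactive
o2: d²=50 > ρ²=15 → inactive
o3: d²=32 > ρ²=15 → inactive
o4: d²=13 ≤ ρ²=15; F_rep = 12·(2,3)/13² = (0.1420,0.2130)
F = F_att + ΣF_rep = (-3.6080,-0.0370)
Δp = p'−p = (-0.4510,-0.0046); α = Δx/Fx = (-2439/5408) / (-2439/676) = 1/8
check: Δy/Fy = (-25/5408) / (-25/676) = 1/8 ✓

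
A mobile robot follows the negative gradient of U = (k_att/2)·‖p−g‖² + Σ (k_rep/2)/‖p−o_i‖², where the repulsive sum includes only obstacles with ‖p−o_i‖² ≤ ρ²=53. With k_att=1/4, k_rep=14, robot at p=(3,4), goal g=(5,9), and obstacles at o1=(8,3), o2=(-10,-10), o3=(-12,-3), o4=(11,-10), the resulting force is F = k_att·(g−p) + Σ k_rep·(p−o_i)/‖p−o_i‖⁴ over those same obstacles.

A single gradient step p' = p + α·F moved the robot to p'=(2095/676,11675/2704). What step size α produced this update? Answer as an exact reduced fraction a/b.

α = 1/4

F_att = 1/4·(g−p) = 1/4·(2,5) = (0.5000,1.2500)
o1: d²=26 ≤ ρ²=53; F_rep = 14·(-5,1)/26² = (-0.1036,0.0207)
o2: d²=365 > ρ²=53 → inactive
o3: d²=274 > ρ²=53 → inactive
o4: d²=260 > ρ²=53 → inactive
F = F_att + ΣF_rep = (0.3964,1.2707)
Δp = p'−p = (0.0991,0.3177); α = Δx/Fx = (67/676) / (67/169) = 1/4
check: Δy/Fy = (859/2704) / (859/676) = 1/4 ✓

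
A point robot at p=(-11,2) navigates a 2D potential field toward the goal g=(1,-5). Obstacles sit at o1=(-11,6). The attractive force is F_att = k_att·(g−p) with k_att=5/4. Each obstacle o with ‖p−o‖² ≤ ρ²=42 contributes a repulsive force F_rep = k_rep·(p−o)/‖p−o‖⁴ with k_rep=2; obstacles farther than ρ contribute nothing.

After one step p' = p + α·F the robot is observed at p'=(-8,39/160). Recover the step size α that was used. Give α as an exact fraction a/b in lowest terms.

α = 1/5

F_att = 5/4·(g−p) = 5/4·(12,-7) = (15.0000,-8.7500)
o1: d²=16 ≤ ρ²=42; F_rep = 2·(0,-4)/16² = (0.0000,-0.0312)
F = F_att + ΣF_rep = (15.0000,-8.7812)
Δp = p'−p = (3.0000,-1.7563); α = Δx/Fx = (3) / (15) = 1/5
check: Δy/Fy = (-281/160) / (-281/32) = 1/5 ✓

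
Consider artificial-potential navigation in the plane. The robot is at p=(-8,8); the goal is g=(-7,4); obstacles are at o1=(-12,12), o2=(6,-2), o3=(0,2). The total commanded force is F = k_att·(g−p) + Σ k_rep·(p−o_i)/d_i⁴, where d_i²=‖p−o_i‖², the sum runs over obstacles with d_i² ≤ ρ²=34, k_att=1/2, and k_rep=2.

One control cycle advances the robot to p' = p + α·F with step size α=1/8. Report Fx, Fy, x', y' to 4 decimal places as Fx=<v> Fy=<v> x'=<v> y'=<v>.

F_att = 1/2·(g−p) = 1/2·(1,-4) = (0.5000,-2.0000)
o1: d²=32 ≤ ρ²=34; F_rep = 2·(4,-4)/32² = (0.0078,-0.0078)
o2: d²=296 > ρ²=34 → inactive
o3: d²=100 > ρ²=34 → inactive
F = F_att + ΣF_rep = (0.5078,-2.0078)
p' = p + 1/8·F = (-7.9365,7.7490)

Fx=0.5078 Fy=-2.0078 x'=-7.9365 y'=7.7490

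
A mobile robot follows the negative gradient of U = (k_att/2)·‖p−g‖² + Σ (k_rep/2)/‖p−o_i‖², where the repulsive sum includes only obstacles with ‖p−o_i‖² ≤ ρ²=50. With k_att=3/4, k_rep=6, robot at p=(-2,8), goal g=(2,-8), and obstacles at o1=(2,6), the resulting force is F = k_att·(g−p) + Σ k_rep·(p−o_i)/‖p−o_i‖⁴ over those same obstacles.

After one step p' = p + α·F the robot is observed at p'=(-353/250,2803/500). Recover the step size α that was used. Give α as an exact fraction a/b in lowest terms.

α = 1/5

F_att = 3/4·(g−p) = 3/4·(4,-16) = (3.0000,-12.0000)
o1: d²=20 ≤ ρ²=50; F_rep = 6·(-4,2)/20² = (-0.0600,0.0300)
F = F_att + ΣF_rep = (2.9400,-11.9700)
Δp = p'−p = (0.5880,-2.3940); α = Δx/Fx = (147/250) / (147/50) = 1/5
check: Δy/Fy = (-1197/500) / (-1197/100) = 1/5 ✓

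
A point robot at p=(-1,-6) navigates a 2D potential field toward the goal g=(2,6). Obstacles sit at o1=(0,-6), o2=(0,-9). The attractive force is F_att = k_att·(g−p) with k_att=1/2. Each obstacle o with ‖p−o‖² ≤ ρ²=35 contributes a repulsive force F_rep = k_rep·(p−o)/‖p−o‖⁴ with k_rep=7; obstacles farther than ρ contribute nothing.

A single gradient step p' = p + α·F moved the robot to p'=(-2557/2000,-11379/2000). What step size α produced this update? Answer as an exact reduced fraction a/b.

α = 1/20

F_att = 1/2·(g−p) = 1/2·(3,12) = (1.5000,6.0000)
o1: d²=1 ≤ ρ²=35; F_rep = 7·(-1,0)/1² = (-7.0000,0.0000)
o2: d²=10 ≤ ρ²=35; F_rep = 7·(-1,3)/10² = (-0.0700,0.2100)
F = F_att + ΣF_rep = (-5.5700,6.2100)
Δp = p'−p = (-0.2785,0.3105); α = Δx/Fx = (-557/2000) / (-557/100) = 1/20
check: Δy/Fy = (621/2000) / (621/100) = 1/20 ✓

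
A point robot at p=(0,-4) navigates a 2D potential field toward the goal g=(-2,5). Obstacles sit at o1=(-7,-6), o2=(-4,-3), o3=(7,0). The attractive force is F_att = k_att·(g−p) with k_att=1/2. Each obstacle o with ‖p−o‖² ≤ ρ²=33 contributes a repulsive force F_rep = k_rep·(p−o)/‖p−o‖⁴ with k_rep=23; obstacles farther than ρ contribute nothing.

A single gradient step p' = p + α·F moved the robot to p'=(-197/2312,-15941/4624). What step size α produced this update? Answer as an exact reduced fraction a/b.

F_att = 1/2·(g−p) = 1/2·(-2,9) = (-1.0000,4.5000)
o1: d²=53 > ρ²=33 → inactive
o2: d²=17 ≤ ρ²=33; F_rep = 23·(4,-1)/17² = (0.3183,-0.0796)
o3: d²=65 > ρ²=33 → inactive
F = F_att + ΣF_rep = (-0.6817,4.4204)
Δp = p'−p = (-0.0852,0.5526); α = Δx/Fx = (-197/2312) / (-197/289) = 1/8
check: Δy/Fy = (2555/4624) / (2555/578) = 1/8 ✓

α = 1/8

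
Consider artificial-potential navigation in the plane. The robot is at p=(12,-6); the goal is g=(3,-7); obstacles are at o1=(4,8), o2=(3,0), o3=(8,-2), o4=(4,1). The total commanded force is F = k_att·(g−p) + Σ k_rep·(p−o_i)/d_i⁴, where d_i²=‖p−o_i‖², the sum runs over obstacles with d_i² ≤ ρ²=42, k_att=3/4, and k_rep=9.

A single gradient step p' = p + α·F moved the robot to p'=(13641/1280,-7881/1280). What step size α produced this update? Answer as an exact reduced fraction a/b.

F_att = 3/4·(g−p) = 3/4·(-9,-1) = (-6.7500,-0.7500)
o1: d²=260 > ρ²=42 → inactive
o2: d²=117 > ρ²=42 → inactive
o3: d²=32 ≤ ρ²=42; F_rep = 9·(4,-4)/32² = (0.0352,-0.0352)
o4: d²=113 > ρ²=42 → inactive
F = F_att + ΣF_rep = (-6.7148,-0.7852)
Δp = p'−p = (-1.3430,-0.1570); α = Δx/Fx = (-1719/1280) / (-1719/256) = 1/5
check: Δy/Fy = (-201/1280) / (-201/256) = 1/5 ✓

α = 1/5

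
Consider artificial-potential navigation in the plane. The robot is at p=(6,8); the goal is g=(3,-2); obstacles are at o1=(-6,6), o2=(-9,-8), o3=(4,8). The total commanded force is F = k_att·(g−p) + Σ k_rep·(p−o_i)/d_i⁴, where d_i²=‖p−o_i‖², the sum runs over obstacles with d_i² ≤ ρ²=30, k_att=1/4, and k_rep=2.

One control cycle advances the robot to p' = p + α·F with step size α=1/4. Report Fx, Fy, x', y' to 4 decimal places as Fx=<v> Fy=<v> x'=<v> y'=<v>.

F_att = 1/4·(g−p) = 1/4·(-3,-10) = (-0.7500,-2.5000)
o1: d²=148 > ρ²=30 → inactive
o2: d²=481 > ρ²=30 → inactive
o3: d²=4 ≤ ρ²=30; F_rep = 2·(2,0)/4² = (0.2500,0.0000)
F = F_att + ΣF_rep = (-0.5000,-2.5000)
p' = p + 1/4·F = (5.8750,7.3750)

Fx=-0.5000 Fy=-2.5000 x'=5.8750 y'=7.3750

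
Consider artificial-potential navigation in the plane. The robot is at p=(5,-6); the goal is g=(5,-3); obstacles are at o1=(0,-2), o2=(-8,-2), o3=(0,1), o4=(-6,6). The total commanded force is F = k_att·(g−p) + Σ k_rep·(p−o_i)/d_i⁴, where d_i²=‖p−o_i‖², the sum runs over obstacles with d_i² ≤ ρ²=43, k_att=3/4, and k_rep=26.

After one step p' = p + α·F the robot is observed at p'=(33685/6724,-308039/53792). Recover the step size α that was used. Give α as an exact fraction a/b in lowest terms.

α = 1/8

F_att = 3/4·(g−p) = 3/4·(0,3) = (0.0000,2.2500)
o1: d²=41 ≤ ρ²=43; F_rep = 26·(5,-4)/41² = (0.0773,-0.0619)
o2: d²=185 > ρ²=43 → inactive
o3: d²=74 > ρ²=43 → inactive
o4: d²=265 > ρ²=43 → inactive
F = F_att + ΣF_rep = (0.0773,2.1881)
Δp = p'−p = (0.0097,0.2735); α = Δx/Fx = (65/6724) / (130/1681) = 1/8
check: Δy/Fy = (14713/53792) / (14713/6724) = 1/8 ✓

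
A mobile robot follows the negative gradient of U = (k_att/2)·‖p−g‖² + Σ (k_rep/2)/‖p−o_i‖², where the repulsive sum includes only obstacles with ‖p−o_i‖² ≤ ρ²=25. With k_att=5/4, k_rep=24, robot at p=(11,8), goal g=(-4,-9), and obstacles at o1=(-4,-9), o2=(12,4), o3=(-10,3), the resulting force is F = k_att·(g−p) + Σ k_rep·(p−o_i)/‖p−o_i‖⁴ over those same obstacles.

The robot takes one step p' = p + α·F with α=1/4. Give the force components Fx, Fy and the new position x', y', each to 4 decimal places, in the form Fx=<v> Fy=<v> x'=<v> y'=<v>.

Fx=-18.8330 Fy=-20.9178 x'=6.2917 y'=2.7705

F_att = 5/4·(g−p) = 5/4·(-15,-17) = (-18.7500,-21.2500)
o1: d²=514 > ρ²=25 → inactive
o2: d²=17 ≤ ρ²=25; F_rep = 24·(-1,4)/17² = (-0.0830,0.3322)
o3: d²=466 > ρ²=25 → inactive
F = F_att + ΣF_rep = (-18.8330,-20.9178)
p' = p + 1/4·F = (6.2917,2.7705)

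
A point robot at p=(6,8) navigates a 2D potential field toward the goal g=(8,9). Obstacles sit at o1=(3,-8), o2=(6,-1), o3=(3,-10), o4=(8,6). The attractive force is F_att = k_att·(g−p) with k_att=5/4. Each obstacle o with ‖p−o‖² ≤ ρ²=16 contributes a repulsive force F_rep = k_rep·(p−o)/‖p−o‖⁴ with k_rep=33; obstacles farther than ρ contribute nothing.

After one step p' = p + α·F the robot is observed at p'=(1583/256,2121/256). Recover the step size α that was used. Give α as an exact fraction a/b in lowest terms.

F_att = 5/4·(g−p) = 5/4·(2,1) = (2.5000,1.2500)
o1: d²=265 > ρ²=16 → inactive
o2: d²=81 > ρ²=16 → inactive
o3: d²=333 > ρ²=16 → inactive
o4: d²=8 ≤ ρ²=16; F_rep = 33·(-2,2)/8² = (-1.0312,1.0312)
F = F_att + ΣF_rep = (1.4688,2.2812)
Δp = p'−p = (0.1836,0.2852); α = Δx/Fx = (47/256) / (47/32) = 1/8
check: Δy/Fy = (73/256) / (73/32) = 1/8 ✓

α = 1/8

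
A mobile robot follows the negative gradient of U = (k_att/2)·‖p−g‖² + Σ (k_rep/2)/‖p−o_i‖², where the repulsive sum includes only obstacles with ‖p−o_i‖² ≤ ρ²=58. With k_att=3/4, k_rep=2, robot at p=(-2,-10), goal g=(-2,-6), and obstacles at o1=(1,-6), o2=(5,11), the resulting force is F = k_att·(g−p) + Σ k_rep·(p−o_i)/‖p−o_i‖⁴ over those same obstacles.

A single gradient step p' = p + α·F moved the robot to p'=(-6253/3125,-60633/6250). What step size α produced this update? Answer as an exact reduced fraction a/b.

F_att = 3/4·(g−p) = 3/4·(0,4) = (0.0000,3.0000)
o1: d²=25 ≤ ρ²=58; F_rep = 2·(-3,-4)/25² = (-0.0096,-0.0128)
o2: d²=490 > ρ²=58 → inactive
F = F_att + ΣF_rep = (-0.0096,2.9872)
Δp = p'−p = (-0.0010,0.2987); α = Δx/Fx = (-3/3125) / (-6/625) = 1/10
check: Δy/Fy = (1867/6250) / (1867/625) = 1/10 ✓

α = 1/10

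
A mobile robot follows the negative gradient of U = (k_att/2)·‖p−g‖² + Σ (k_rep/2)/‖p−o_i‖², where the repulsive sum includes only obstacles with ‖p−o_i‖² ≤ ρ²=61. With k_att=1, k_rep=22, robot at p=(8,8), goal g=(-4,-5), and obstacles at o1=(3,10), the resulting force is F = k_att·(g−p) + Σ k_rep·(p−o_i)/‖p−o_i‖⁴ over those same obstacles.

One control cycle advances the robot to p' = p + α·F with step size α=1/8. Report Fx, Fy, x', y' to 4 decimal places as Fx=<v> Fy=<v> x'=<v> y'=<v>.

Fx=-11.8692 Fy=-13.0523 x'=6.5163 y'=6.3685

F_att = 1·(g−p) = 1·(-12,-13) = (-12.0000,-13.0000)
o1: d²=29 ≤ ρ²=61; F_rep = 22·(5,-2)/29² = (0.1308,-0.0523)
F = F_att + ΣF_rep = (-11.8692,-13.0523)
p' = p + 1/8·F = (6.5163,6.3685)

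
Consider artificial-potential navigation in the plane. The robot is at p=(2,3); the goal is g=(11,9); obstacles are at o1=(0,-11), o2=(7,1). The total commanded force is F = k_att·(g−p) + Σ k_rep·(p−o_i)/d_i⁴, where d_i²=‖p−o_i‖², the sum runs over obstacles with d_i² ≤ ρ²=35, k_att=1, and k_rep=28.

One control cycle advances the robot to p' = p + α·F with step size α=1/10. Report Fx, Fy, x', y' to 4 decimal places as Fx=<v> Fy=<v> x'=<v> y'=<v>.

F_att = 1·(g−p) = 1·(9,6) = (9.0000,6.0000)
o1: d²=200 > ρ²=35 → inactive
o2: d²=29 ≤ ρ²=35; F_rep = 28·(-5,2)/29² = (-0.1665,0.0666)
F = F_att + ΣF_rep = (8.8335,6.0666)
p' = p + 1/10·F = (2.8834,3.6067)

Fx=8.8335 Fy=6.0666 x'=2.8834 y'=3.6067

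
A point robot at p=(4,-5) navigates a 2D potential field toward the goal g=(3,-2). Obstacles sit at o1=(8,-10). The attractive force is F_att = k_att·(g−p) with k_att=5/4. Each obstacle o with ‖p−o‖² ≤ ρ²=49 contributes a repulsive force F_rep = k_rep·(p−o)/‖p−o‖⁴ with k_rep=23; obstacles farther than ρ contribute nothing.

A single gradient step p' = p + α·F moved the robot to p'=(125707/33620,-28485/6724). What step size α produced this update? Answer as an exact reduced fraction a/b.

α = 1/5

F_att = 5/4·(g−p) = 5/4·(-1,3) = (-1.2500,3.7500)
o1: d²=41 ≤ ρ²=49; F_rep = 23·(-4,5)/41² = (-0.0547,0.0684)
F = F_att + ΣF_rep = (-1.3047,3.8184)
Δp = p'−p = (-0.2609,0.7637); α = Δx/Fx = (-8773/33620) / (-8773/6724) = 1/5
check: Δy/Fy = (5135/6724) / (25675/6724) = 1/5 ✓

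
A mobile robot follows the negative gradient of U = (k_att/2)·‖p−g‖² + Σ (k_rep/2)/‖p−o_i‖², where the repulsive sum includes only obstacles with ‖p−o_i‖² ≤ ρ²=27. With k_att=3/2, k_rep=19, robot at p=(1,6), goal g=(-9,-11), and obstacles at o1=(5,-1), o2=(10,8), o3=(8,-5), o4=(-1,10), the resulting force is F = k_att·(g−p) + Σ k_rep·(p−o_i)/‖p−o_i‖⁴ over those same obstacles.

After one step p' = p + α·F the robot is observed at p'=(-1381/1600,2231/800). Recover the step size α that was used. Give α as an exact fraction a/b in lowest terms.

α = 1/8

F_att = 3/2·(g−p) = 3/2·(-10,-17) = (-15.0000,-25.5000)
o1: d²=65 > ρ²=27 → inactive
o2: d²=85 > ρ²=27 → inactive
o3: d²=170 > ρ²=27 → inactive
o4: d²=20 ≤ ρ²=27; F_rep = 19·(2,-4)/20² = (0.0950,-0.1900)
F = F_att + ΣF_rep = (-14.9050,-25.6900)
Δp = p'−p = (-1.8631,-3.2113); α = Δx/Fx = (-2981/1600) / (-2981/200) = 1/8
check: Δy/Fy = (-2569/800) / (-2569/100) = 1/8 ✓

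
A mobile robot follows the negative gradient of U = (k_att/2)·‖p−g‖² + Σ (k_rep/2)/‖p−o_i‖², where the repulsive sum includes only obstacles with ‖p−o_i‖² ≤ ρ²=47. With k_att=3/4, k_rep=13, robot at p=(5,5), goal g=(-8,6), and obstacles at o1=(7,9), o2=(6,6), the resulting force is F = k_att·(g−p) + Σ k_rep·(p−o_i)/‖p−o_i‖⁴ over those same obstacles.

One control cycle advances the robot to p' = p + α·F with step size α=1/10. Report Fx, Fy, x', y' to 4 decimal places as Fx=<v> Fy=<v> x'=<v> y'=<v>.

Fx=-13.0650 Fy=-2.6300 x'=3.6935 y'=4.7370

F_att = 3/4·(g−p) = 3/4·(-13,1) = (-9.7500,0.7500)
o1: d²=20 ≤ ρ²=47; F_rep = 13·(-2,-4)/20² = (-0.0650,-0.1300)
o2: d²=2 ≤ ρ²=47; F_rep = 13·(-1,-1)/2² = (-3.2500,-3.2500)
F = F_att + ΣF_rep = (-13.0650,-2.6300)
p' = p + 1/10·F = (3.6935,4.7370)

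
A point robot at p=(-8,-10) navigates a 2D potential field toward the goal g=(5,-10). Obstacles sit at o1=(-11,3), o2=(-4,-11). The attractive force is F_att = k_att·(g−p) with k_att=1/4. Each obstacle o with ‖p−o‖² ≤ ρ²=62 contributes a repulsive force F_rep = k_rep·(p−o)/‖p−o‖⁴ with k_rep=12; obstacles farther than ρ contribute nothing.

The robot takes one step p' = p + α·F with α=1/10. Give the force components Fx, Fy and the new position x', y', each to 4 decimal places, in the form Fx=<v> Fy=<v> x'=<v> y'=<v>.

F_att = 1/4·(g−p) = 1/4·(13,0) = (3.2500,0.0000)
o1: d²=178 > ρ²=62 → inactive
o2: d²=17 ≤ ρ²=62; F_rep = 12·(-4,1)/17² = (-0.1661,0.0415)
F = F_att + ΣF_rep = (3.0839,0.0415)
p' = p + 1/10·F = (-7.6916,-9.9958)

Fx=3.0839 Fy=0.0415 x'=-7.6916 y'=-9.9958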